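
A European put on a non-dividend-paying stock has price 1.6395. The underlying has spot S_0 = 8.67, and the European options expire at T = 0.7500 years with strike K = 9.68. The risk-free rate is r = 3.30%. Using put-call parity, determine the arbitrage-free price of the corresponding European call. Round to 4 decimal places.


Put-call parity: C - P = S_0 * exp(-qT) - K * exp(-rT).
S_0 * exp(-qT) = 8.6700 * 1.00000000 = 8.67000000
K * exp(-rT) = 9.6800 * 0.97555377 = 9.44336049
C = P + S*exp(-qT) - K*exp(-rT)
C = 1.6395 + 8.67000000 - 9.44336049 = 0.8661

Answer: Call price = 0.8661


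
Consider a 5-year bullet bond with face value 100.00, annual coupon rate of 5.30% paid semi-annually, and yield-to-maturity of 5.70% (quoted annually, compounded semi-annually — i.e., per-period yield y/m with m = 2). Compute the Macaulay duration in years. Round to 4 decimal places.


Coupon per period c = face * coupon_rate / m = 2.650000
Periods per year m = 2; per-period yield y/m = 0.028500
Number of cashflows N = 10
Cashflows (t years, CF_t, discount factor 1/(1+y/m)^(m*t), PV):
  t = 0.5000: CF_t = 2.650000, DF = 0.972290, PV = 2.576568
  t = 1.0000: CF_t = 2.650000, DF = 0.945347, PV = 2.505170
  t = 1.5000: CF_t = 2.650000, DF = 0.919152, PV = 2.435752
  t = 2.0000: CF_t = 2.650000, DF = 0.893682, PV = 2.368256
  t = 2.5000: CF_t = 2.650000, DF = 0.868917, PV = 2.302631
  t = 3.0000: CF_t = 2.650000, DF = 0.844840, PV = 2.238825
  t = 3.5000: CF_t = 2.650000, DF = 0.821429, PV = 2.176786
  t = 4.0000: CF_t = 2.650000, DF = 0.798667, PV = 2.116467
  t = 4.5000: CF_t = 2.650000, DF = 0.776536, PV = 2.057819
  t = 5.0000: CF_t = 102.650000, DF = 0.755018, PV = 77.502550
Price P = sum_t PV_t = 98.280825
Macaulay numerator sum_t t * PV_t:
  t * PV_t at t = 0.5000: 1.288284
  t * PV_t at t = 1.0000: 2.505170
  t * PV_t at t = 1.5000: 3.653627
  t * PV_t at t = 2.0000: 4.736512
  t * PV_t at t = 2.5000: 5.756578
  t * PV_t at t = 3.0000: 6.716474
  t * PV_t at t = 3.5000: 7.618752
  t * PV_t at t = 4.0000: 8.465868
  t * PV_t at t = 4.5000: 9.260186
  t * PV_t at t = 5.0000: 387.512751
Macaulay duration D = (sum_t t * PV_t) / P = 437.514204 / 98.280825 = 4.451674

Answer: Macaulay duration = 4.4517 years


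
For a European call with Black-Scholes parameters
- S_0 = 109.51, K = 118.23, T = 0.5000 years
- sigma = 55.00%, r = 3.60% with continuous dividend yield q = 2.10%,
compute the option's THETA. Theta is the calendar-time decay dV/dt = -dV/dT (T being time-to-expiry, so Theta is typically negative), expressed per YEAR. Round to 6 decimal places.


d1 = 0.0167365475; d2 = -0.3721721822
phi(d1) = 0.3988864100; exp(-qT) = 0.9895549326; exp(-rT) = 0.9821610324
Theta = -S*exp(-qT)*phi(d1)*sigma/(2*sqrt(T)) - r*K*exp(-rT)*N(d2) + q*S*exp(-qT)*N(d1)
N(d1) = 0.5066766047; N(d2) = 0.3548823281; sqrt(T) = 0.7071067812
Term 1 = -109.5100 * 0.9895549326 * 0.3988864100 * 0.5500 / (2 * 0.7071067812) = -16.8108866081
Term 2 = -0.0360 * 118.2300 * 0.9821610324 * 0.3548823281 = -1.4835331774
Term 3 = 0.0210 * 109.5100 * 0.9895549326 * 0.5066766047 = 1.1530385654
Theta = -16.8108866081 + (-1.4835331774) + (1.1530385654) = -17.141381

Answer: Theta = -17.141381


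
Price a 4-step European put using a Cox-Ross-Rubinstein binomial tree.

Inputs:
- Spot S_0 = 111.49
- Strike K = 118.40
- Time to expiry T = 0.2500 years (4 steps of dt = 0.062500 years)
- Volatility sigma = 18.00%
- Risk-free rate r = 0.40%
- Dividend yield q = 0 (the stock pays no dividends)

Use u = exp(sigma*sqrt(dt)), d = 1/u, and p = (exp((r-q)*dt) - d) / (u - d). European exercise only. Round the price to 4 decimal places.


dt = T/N = 0.062500
u = exp(sigma*sqrt(dt)) = 1.046028; d = 1/u = 0.955997
p = (exp((r-q)*dt) - d) / (u - d) = 0.491529
Discount per step: exp(-r*dt) = 0.999750
Stock lattice S(k, i) with i counting down-moves:
  k=0: S(0,0) = 111.4900
  k=1: S(1,0) = 116.6216; S(1,1) = 106.5842
  k=2: S(2,0) = 121.9895; S(2,1) = 111.4900; S(2,2) = 101.8942
  k=3: S(3,0) = 127.6044; S(3,1) = 116.6216; S(3,2) = 106.5842; S(3,3) = 97.4106
  k=4: S(4,0) = 133.4778; S(4,1) = 121.9895; S(4,2) = 111.4900; S(4,3) = 101.8942; S(4,4) = 93.1243
Terminal payoffs V(N, i) = max(K - S_T, 0):
  V(4,0) = 0.000000; V(4,1) = 0.000000; V(4,2) = 6.910000; V(4,3) = 16.505812; V(4,4) = 25.275724
Backward induction: V(k, i) = exp(-r*dt) * [p * V(k+1, i) + (1-p) * V(k+1, i+1)].
  V(3,0) = exp(-r*dt) * [p*0.000000 + (1-p)*0.000000] = 0.000000
  V(3,1) = exp(-r*dt) * [p*0.000000 + (1-p)*6.910000] = 3.512656
  V(3,2) = exp(-r*dt) * [p*6.910000 + (1-p)*16.505812] = 11.786244
  V(3,3) = exp(-r*dt) * [p*16.505812 + (1-p)*25.275724] = 20.959817
  V(2,0) = exp(-r*dt) * [p*0.000000 + (1-p)*3.512656] = 1.785637
  V(2,1) = exp(-r*dt) * [p*3.512656 + (1-p)*11.786244] = 7.717605
  V(2,2) = exp(-r*dt) * [p*11.786244 + (1-p)*20.959817] = 16.446627
  V(1,0) = exp(-r*dt) * [p*1.785637 + (1-p)*7.717605] = 4.800670
  V(1,1) = exp(-r*dt) * [p*7.717605 + (1-p)*16.446627] = 12.153020
  V(0,0) = exp(-r*dt) * [p*4.800670 + (1-p)*12.153020] = 8.536992

Answer: Price = V(0,0) = 8.5370


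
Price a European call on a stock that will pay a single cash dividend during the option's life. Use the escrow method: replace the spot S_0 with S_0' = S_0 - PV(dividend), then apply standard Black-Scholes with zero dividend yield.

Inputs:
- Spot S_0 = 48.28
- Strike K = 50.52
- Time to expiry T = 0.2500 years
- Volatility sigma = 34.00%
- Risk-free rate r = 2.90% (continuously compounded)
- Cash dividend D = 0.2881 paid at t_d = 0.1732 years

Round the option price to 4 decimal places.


PV(D) = D * exp(-r * t_d) = 0.2881 * 0.99498979 = 0.28665656
S_0' = S_0 - PV(D) = 48.2800 - 0.28665656 = 47.99334344
d1 = (ln(S_0'/K) + (r + sigma^2/2)*T) / (sigma*sqrt(T)) = -0.17415867
d2 = d1 - sigma*sqrt(T) = -0.34415867
exp(-rT) = 0.99277622
N(d1) = 0.43087038; N(d2) = 0.36536348
C = S_0' * N(d1) - K * exp(-rT) * N(d2) = 47.99334344 * 0.43087038 - 50.5200 * 0.99277622 * 0.36536348 = 2.3541

Answer: Price = 2.3541


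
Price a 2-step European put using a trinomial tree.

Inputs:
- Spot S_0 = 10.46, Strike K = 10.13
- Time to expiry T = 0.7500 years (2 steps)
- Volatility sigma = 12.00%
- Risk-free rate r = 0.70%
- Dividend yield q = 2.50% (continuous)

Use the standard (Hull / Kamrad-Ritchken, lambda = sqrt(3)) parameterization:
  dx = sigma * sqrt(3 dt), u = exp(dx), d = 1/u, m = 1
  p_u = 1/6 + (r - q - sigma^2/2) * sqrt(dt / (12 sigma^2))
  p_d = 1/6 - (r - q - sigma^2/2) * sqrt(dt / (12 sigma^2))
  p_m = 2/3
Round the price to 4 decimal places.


dt = T/N = 0.375000; dx = sigma*sqrt(3*dt) = 0.127279
u = exp(dx) = 1.135734; d = 1/u = 0.880488
p_u = 0.129544, p_m = 0.666667, p_d = 0.203790
Discount per step: exp(-r*dt) = 0.997378
Stock lattice S(k, j) with j the centered position index:
  k=0: S(0,+0) = 10.4600
  k=1: S(1,-1) = 9.2099; S(1,+0) = 10.4600; S(1,+1) = 11.8798
  k=2: S(2,-2) = 8.1092; S(2,-1) = 9.2099; S(2,+0) = 10.4600; S(2,+1) = 11.8798; S(2,+2) = 13.4923
Terminal payoffs V(N, j) = max(K - S_T, 0):
  V(2,-2) = 2.020794; V(2,-1) = 0.920098; V(2,+0) = 0.000000; V(2,+1) = 0.000000; V(2,+2) = 0.000000
Backward induction: V(k, j) = exp(-r*dt) * [p_u * V(k+1, j+1) + p_m * V(k+1, j) + p_d * V(k+1, j-1)]
  V(1,-1) = exp(-r*dt) * [p_u*0.000000 + p_m*0.920098 + p_d*2.020794] = 1.022528
  V(1,+0) = exp(-r*dt) * [p_u*0.000000 + p_m*0.000000 + p_d*0.920098] = 0.187015
  V(1,+1) = exp(-r*dt) * [p_u*0.000000 + p_m*0.000000 + p_d*0.000000] = 0.000000
  V(0,+0) = exp(-r*dt) * [p_u*0.000000 + p_m*0.187015 + p_d*1.022528] = 0.332184

Answer: Price = V(0,0) = 0.3322


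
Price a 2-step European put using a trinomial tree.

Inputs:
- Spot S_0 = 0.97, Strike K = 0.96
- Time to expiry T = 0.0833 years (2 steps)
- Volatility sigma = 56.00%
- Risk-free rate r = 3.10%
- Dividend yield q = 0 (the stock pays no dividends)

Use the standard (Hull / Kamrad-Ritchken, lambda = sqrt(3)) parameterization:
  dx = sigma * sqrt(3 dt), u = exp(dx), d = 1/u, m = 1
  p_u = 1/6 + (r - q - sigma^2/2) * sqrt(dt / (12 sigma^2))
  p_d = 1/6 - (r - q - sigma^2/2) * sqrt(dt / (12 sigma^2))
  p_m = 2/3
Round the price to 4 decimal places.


dt = T/N = 0.041650; dx = sigma*sqrt(3*dt) = 0.197950
u = exp(dx) = 1.218902; d = 1/u = 0.820411
p_u = 0.153432, p_m = 0.666667, p_d = 0.179901
Discount per step: exp(-r*dt) = 0.998710
Stock lattice S(k, j) with j the centered position index:
  k=0: S(0,+0) = 0.9700
  k=1: S(1,-1) = 0.7958; S(1,+0) = 0.9700; S(1,+1) = 1.1823
  k=2: S(2,-2) = 0.6529; S(2,-1) = 0.7958; S(2,+0) = 0.9700; S(2,+1) = 1.1823; S(2,+2) = 1.4411
Terminal payoffs V(N, j) = max(K - S_T, 0):
  V(2,-2) = 0.307119; V(2,-1) = 0.164202; V(2,+0) = 0.000000; V(2,+1) = 0.000000; V(2,+2) = 0.000000
Backward induction: V(k, j) = exp(-r*dt) * [p_u * V(k+1, j+1) + p_m * V(k+1, j) + p_d * V(k+1, j-1)]
  V(1,-1) = exp(-r*dt) * [p_u*0.000000 + p_m*0.164202 + p_d*0.307119] = 0.164506
  V(1,+0) = exp(-r*dt) * [p_u*0.000000 + p_m*0.000000 + p_d*0.164202] = 0.029502
  V(1,+1) = exp(-r*dt) * [p_u*0.000000 + p_m*0.000000 + p_d*0.000000] = 0.000000
  V(0,+0) = exp(-r*dt) * [p_u*0.000000 + p_m*0.029502 + p_d*0.164506] = 0.049199

Answer: Price = V(0,0) = 0.0492


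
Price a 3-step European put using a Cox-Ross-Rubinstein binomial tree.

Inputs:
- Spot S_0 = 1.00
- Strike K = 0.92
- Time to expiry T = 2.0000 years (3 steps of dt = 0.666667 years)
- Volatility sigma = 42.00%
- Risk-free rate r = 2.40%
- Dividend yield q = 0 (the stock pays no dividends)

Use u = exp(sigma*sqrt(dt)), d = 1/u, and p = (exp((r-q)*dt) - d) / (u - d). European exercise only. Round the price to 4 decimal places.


dt = T/N = 0.666667
u = exp(sigma*sqrt(dt)) = 1.409068; d = 1/u = 0.709689
p = (exp((r-q)*dt) - d) / (u - d) = 0.438160
Discount per step: exp(-r*dt) = 0.984127
Stock lattice S(k, i) with i counting down-moves:
  k=0: S(0,0) = 1.0000
  k=1: S(1,0) = 1.4091; S(1,1) = 0.7097
  k=2: S(2,0) = 1.9855; S(2,1) = 1.0000; S(2,2) = 0.5037
  k=3: S(3,0) = 2.7977; S(3,1) = 1.4091; S(3,2) = 0.7097; S(3,3) = 0.3574
Terminal payoffs V(N, i) = max(K - S_T, 0):
  V(3,0) = 0.000000; V(3,1) = 0.000000; V(3,2) = 0.210311; V(3,3) = 0.562559
Backward induction: V(k, i) = exp(-r*dt) * [p * V(k+1, i) + (1-p) * V(k+1, i+1)].
  V(2,0) = exp(-r*dt) * [p*0.000000 + (1-p)*0.000000] = 0.000000
  V(2,1) = exp(-r*dt) * [p*0.000000 + (1-p)*0.210311] = 0.116286
  V(2,2) = exp(-r*dt) * [p*0.210311 + (1-p)*0.562559] = 0.401739
  V(1,0) = exp(-r*dt) * [p*0.000000 + (1-p)*0.116286] = 0.064297
  V(1,1) = exp(-r*dt) * [p*0.116286 + (1-p)*0.401739] = 0.272273
  V(0,0) = exp(-r*dt) * [p*0.064297 + (1-p)*0.272273] = 0.178271

Answer: Price = V(0,0) = 0.1783


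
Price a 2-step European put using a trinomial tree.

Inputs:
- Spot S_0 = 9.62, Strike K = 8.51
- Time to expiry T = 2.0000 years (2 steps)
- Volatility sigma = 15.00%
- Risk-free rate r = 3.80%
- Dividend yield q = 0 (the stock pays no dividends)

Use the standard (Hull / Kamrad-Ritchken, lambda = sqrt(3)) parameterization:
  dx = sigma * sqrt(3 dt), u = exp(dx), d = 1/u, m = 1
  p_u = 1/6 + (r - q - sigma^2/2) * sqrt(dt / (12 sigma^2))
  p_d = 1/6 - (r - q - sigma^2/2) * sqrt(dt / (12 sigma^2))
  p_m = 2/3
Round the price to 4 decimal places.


dt = T/N = 1.000000; dx = sigma*sqrt(3*dt) = 0.259808
u = exp(dx) = 1.296681; d = 1/u = 0.771200
p_u = 0.218147, p_m = 0.666667, p_d = 0.115186
Discount per step: exp(-r*dt) = 0.962713
Stock lattice S(k, j) with j the centered position index:
  k=0: S(0,+0) = 9.6200
  k=1: S(1,-1) = 7.4189; S(1,+0) = 9.6200; S(1,+1) = 12.4741
  k=2: S(2,-2) = 5.7215; S(2,-1) = 7.4189; S(2,+0) = 9.6200; S(2,+1) = 12.4741; S(2,+2) = 16.1749
Terminal payoffs V(N, j) = max(K - S_T, 0):
  V(2,-2) = 2.788511; V(2,-1) = 1.091057; V(2,+0) = 0.000000; V(2,+1) = 0.000000; V(2,+2) = 0.000000
Backward induction: V(k, j) = exp(-r*dt) * [p_u * V(k+1, j+1) + p_m * V(k+1, j) + p_d * V(k+1, j-1)]
  V(1,-1) = exp(-r*dt) * [p_u*0.000000 + p_m*1.091057 + p_d*2.788511] = 1.009471
  V(1,+0) = exp(-r*dt) * [p_u*0.000000 + p_m*0.000000 + p_d*1.091057] = 0.120989
  V(1,+1) = exp(-r*dt) * [p_u*0.000000 + p_m*0.000000 + p_d*0.000000] = 0.000000
  V(0,+0) = exp(-r*dt) * [p_u*0.000000 + p_m*0.120989 + p_d*1.009471] = 0.189593

Answer: Price = V(0,0) = 0.1896


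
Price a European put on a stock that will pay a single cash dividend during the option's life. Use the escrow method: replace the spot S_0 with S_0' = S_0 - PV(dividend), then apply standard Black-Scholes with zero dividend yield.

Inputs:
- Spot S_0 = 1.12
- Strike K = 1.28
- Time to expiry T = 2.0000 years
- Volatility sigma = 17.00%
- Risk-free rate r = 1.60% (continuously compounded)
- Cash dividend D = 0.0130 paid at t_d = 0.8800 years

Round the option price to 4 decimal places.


PV(D) = D * exp(-r * t_d) = 0.0130 * 0.98601866 = 0.01281824
S_0' = S_0 - PV(D) = 1.1200 - 0.01281824 = 1.10718176
d1 = (ln(S_0'/K) + (r + sigma^2/2)*T) / (sigma*sqrt(T)) = -0.34998561
d2 = d1 - sigma*sqrt(T) = -0.59040192
exp(-rT) = 0.96850658
N(-d1) = 0.63682525; N(-d2) = 0.72253939
P = K * exp(-rT) * N(-d2) - S_0' * N(-d1) = 1.2800 * 0.96850658 * 0.72253939 - 1.10718176 * 0.63682525 = 0.1906

Answer: Price = 0.1906


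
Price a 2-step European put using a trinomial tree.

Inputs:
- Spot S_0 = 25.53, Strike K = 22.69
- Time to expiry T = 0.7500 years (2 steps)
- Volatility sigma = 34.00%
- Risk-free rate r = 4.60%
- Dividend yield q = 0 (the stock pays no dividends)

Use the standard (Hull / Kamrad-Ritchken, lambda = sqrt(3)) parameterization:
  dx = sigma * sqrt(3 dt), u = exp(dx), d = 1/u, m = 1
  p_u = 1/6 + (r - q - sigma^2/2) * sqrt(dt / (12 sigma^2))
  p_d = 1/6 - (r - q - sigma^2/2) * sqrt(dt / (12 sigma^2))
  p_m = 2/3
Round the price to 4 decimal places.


dt = T/N = 0.375000; dx = sigma*sqrt(3*dt) = 0.360624
u = exp(dx) = 1.434225; d = 1/u = 0.697241
p_u = 0.160531, p_m = 0.666667, p_d = 0.172802
Discount per step: exp(-r*dt) = 0.982898
Stock lattice S(k, j) with j the centered position index:
  k=0: S(0,+0) = 25.5300
  k=1: S(1,-1) = 17.8006; S(1,+0) = 25.5300; S(1,+1) = 36.6158
  k=2: S(2,-2) = 12.4113; S(2,-1) = 17.8006; S(2,+0) = 25.5300; S(2,+1) = 36.6158; S(2,+2) = 52.5152
Terminal payoffs V(N, j) = max(K - S_T, 0):
  V(2,-2) = 10.278725; V(2,-1) = 4.889443; V(2,+0) = 0.000000; V(2,+1) = 0.000000; V(2,+2) = 0.000000
Backward induction: V(k, j) = exp(-r*dt) * [p_u * V(k+1, j+1) + p_m * V(k+1, j) + p_d * V(k+1, j-1)]
  V(1,-1) = exp(-r*dt) * [p_u*0.000000 + p_m*4.889443 + p_d*10.278725] = 4.949688
  V(1,+0) = exp(-r*dt) * [p_u*0.000000 + p_m*0.000000 + p_d*4.889443] = 0.830455
  V(1,+1) = exp(-r*dt) * [p_u*0.000000 + p_m*0.000000 + p_d*0.000000] = 0.000000
  V(0,+0) = exp(-r*dt) * [p_u*0.000000 + p_m*0.830455 + p_d*4.949688] = 1.384856

Answer: Price = V(0,0) = 1.3849


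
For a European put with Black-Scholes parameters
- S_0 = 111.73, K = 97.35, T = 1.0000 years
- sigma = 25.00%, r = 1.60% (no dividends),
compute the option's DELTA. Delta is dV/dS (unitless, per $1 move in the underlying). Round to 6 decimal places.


d1 = 0.7400900590; d2 = 0.4900900590
phi(d1) = 0.3033690642; exp(-qT) = 1.0000000000; exp(-rT) = 0.9841273201
N(-d1) = 0.2296226752
Delta = -exp(-qT) * N(-d1) = -1.0000000000 * 0.2296226752 = -0.229623

Answer: Delta = -0.229623


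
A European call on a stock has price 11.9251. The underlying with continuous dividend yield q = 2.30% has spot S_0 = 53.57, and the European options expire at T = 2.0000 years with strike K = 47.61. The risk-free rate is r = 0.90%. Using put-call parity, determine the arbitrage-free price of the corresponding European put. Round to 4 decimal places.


Answer: Put price = 7.5242

Derivation:
Put-call parity: C - P = S_0 * exp(-qT) - K * exp(-rT).
S_0 * exp(-qT) = 53.5700 * 0.95504196 = 51.16159791
K * exp(-rT) = 47.6100 * 0.98216103 = 46.76068675
P = C - S*exp(-qT) + K*exp(-rT)
P = 11.9251 - 51.16159791 + 46.76068675 = 7.5242


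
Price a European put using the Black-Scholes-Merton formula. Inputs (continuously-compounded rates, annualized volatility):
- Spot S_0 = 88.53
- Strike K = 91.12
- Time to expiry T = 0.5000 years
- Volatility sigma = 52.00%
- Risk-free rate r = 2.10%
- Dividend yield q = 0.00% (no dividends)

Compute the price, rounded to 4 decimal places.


Answer: Price = 13.8682

Derivation:
d1 = (ln(S/K) + (r - q + 0.5*sigma^2) * T) / (sigma * sqrt(T)) = 0.13398085
d2 = d1 - sigma * sqrt(T) = -0.23371468
exp(-rT) = 0.98955493; exp(-qT) = 1.00000000
P = K * exp(-rT) * N(-d2) - S_0 * exp(-qT) * N(-d1)
N(-d1) = 0.44670886; N(-d2) = 0.59239675
P = 91.1200 * 0.98955493 * 0.59239675 - 88.5300 * 1.00000000 * 0.44670886 = 13.8682


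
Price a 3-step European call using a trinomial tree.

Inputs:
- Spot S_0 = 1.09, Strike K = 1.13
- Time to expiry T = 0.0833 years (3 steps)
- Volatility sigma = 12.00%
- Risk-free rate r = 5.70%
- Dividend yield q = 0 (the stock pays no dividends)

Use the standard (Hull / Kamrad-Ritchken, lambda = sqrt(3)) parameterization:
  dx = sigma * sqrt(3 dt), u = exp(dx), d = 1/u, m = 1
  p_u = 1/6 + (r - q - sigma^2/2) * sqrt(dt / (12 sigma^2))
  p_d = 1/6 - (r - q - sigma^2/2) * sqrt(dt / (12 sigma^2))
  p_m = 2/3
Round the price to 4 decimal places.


Answer: Price = V(0,0) = 0.0032

Derivation:
dt = T/N = 0.027767; dx = sigma*sqrt(3*dt) = 0.034634
u = exp(dx) = 1.035241; d = 1/u = 0.965959
p_u = 0.186629, p_m = 0.666667, p_d = 0.146704
Discount per step: exp(-r*dt) = 0.998419
Stock lattice S(k, j) with j the centered position index:
  k=0: S(0,+0) = 1.0900
  k=1: S(1,-1) = 1.0529; S(1,+0) = 1.0900; S(1,+1) = 1.1284
  k=2: S(2,-2) = 1.0171; S(2,-1) = 1.0529; S(2,+0) = 1.0900; S(2,+1) = 1.1284; S(2,+2) = 1.1682
  k=3: S(3,-3) = 0.9824; S(3,-2) = 1.0171; S(3,-1) = 1.0529; S(3,+0) = 1.0900; S(3,+1) = 1.1284; S(3,+2) = 1.1682; S(3,+3) = 1.2093
Terminal payoffs V(N, j) = max(S_T - K, 0):
  V(3,-3) = 0.000000; V(3,-2) = 0.000000; V(3,-1) = 0.000000; V(3,+0) = 0.000000; V(3,+1) = 0.000000; V(3,+2) = 0.038179; V(3,+3) = 0.079346
Backward induction: V(k, j) = exp(-r*dt) * [p_u * V(k+1, j+1) + p_m * V(k+1, j) + p_d * V(k+1, j-1)]
  V(2,-2) = exp(-r*dt) * [p_u*0.000000 + p_m*0.000000 + p_d*0.000000] = 0.000000
  V(2,-1) = exp(-r*dt) * [p_u*0.000000 + p_m*0.000000 + p_d*0.000000] = 0.000000
  V(2,+0) = exp(-r*dt) * [p_u*0.000000 + p_m*0.000000 + p_d*0.000000] = 0.000000
  V(2,+1) = exp(-r*dt) * [p_u*0.038179 + p_m*0.000000 + p_d*0.000000] = 0.007114
  V(2,+2) = exp(-r*dt) * [p_u*0.079346 + p_m*0.038179 + p_d*0.000000] = 0.040197
  V(1,-1) = exp(-r*dt) * [p_u*0.000000 + p_m*0.000000 + p_d*0.000000] = 0.000000
  V(1,+0) = exp(-r*dt) * [p_u*0.007114 + p_m*0.000000 + p_d*0.000000] = 0.001326
  V(1,+1) = exp(-r*dt) * [p_u*0.040197 + p_m*0.007114 + p_d*0.000000] = 0.012225
  V(0,+0) = exp(-r*dt) * [p_u*0.012225 + p_m*0.001326 + p_d*0.000000] = 0.003160


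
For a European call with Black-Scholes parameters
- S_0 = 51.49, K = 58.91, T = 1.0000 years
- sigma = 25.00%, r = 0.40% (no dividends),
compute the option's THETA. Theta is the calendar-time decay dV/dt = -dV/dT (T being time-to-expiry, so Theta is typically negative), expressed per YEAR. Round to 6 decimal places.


Answer: Theta = -2.433356

Derivation:
d1 = -0.3974929659; d2 = -0.6474929659
phi(d1) = 0.3686384734; exp(-qT) = 1.0000000000; exp(-rT) = 0.9960079893
Theta = -S*exp(-qT)*phi(d1)*sigma/(2*sqrt(T)) - r*K*exp(-rT)*N(d2) + q*S*exp(-qT)*N(d1)
N(d1) = 0.3455019863; N(d2) = 0.2586564728; sqrt(T) = 1.0000000000
Term 1 = -51.4900 * 1.0000000000 * 0.3686384734 * 0.2500 / (2 * 1.0000000000) = -2.3726493744
Term 2 = -0.0040 * 58.9100 * 0.9960079893 * 0.2586564728 = -0.0607064990
Term 3 = 0 (no dividend yield, q = 0)
Theta = -2.3726493744 + (-0.0607064990) + (0.0000000000) = -2.433356


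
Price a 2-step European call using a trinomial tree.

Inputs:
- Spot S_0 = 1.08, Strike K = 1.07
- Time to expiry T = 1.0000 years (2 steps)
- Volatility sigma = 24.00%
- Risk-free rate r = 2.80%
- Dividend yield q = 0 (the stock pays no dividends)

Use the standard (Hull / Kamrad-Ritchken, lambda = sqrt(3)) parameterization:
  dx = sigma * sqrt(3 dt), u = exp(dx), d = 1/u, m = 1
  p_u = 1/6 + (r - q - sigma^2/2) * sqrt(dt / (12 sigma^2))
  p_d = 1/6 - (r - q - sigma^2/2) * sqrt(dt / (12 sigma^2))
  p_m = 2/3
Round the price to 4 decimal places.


Answer: Price = V(0,0) = 0.1099

Derivation:
dt = T/N = 0.500000; dx = sigma*sqrt(3*dt) = 0.293939
u = exp(dx) = 1.341702; d = 1/u = 0.745322
p_u = 0.165986, p_m = 0.666667, p_d = 0.167347
Discount per step: exp(-r*dt) = 0.986098
Stock lattice S(k, j) with j the centered position index:
  k=0: S(0,+0) = 1.0800
  k=1: S(1,-1) = 0.8049; S(1,+0) = 1.0800; S(1,+1) = 1.4490
  k=2: S(2,-2) = 0.5999; S(2,-1) = 0.8049; S(2,+0) = 1.0800; S(2,+1) = 1.4490; S(2,+2) = 1.9442
Terminal payoffs V(N, j) = max(S_T - K, 0):
  V(2,-2) = 0.000000; V(2,-1) = 0.000000; V(2,+0) = 0.010000; V(2,+1) = 0.379038; V(2,+2) = 0.874177
Backward induction: V(k, j) = exp(-r*dt) * [p_u * V(k+1, j+1) + p_m * V(k+1, j) + p_d * V(k+1, j-1)]
  V(1,-1) = exp(-r*dt) * [p_u*0.010000 + p_m*0.000000 + p_d*0.000000] = 0.001637
  V(1,+0) = exp(-r*dt) * [p_u*0.379038 + p_m*0.010000 + p_d*0.000000] = 0.068614
  V(1,+1) = exp(-r*dt) * [p_u*0.874177 + p_m*0.379038 + p_d*0.010000] = 0.393913
  V(0,+0) = exp(-r*dt) * [p_u*0.393913 + p_m*0.068614 + p_d*0.001637] = 0.109852


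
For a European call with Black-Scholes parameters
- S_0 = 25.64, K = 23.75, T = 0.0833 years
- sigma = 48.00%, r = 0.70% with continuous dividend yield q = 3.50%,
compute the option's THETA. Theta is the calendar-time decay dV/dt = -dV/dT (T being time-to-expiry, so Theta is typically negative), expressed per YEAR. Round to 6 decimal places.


d1 = 0.6051470402; d2 = 0.4666106912
phi(d1) = 0.3321927177; exp(-qT) = 0.9970887459; exp(-rT) = 0.9994170700
Theta = -S*exp(-qT)*phi(d1)*sigma/(2*sqrt(T)) - r*K*exp(-rT)*N(d2) + q*S*exp(-qT)*N(d1)
N(d1) = 0.7274593495; N(d2) = 0.6796107817; sqrt(T) = 0.2886173938
Term 1 = -25.6400 * 0.9970887459 * 0.3321927177 * 0.4800 / (2 * 0.2886173938) = -7.0620483061
Term 2 = -0.0070 * 23.7500 * 0.9994170700 * 0.6796107817 = -0.1129194299
Term 3 = 0.0350 * 25.6400 * 0.9970887459 * 0.7274593495 = 0.6509214895
Theta = -7.0620483061 + (-0.1129194299) + (0.6509214895) = -6.524046

Answer: Theta = -6.524046


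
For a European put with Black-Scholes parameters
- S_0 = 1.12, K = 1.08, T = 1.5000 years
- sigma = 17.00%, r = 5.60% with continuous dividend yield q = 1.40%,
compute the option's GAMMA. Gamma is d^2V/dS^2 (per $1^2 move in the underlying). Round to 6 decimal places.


d1 = 0.5813582654; d2 = 0.3731516372
phi(d1) = 0.3369141093; exp(-qT) = 0.9792189646; exp(-rT) = 0.9194312561
Gamma = exp(-qT) * phi(d1) / (S * sigma * sqrt(T)) = 0.9792189646 * 0.3369141093 / (1.1200 * 0.1700 * 1.2247448714) = 1.414772

Answer: Gamma = 1.414772


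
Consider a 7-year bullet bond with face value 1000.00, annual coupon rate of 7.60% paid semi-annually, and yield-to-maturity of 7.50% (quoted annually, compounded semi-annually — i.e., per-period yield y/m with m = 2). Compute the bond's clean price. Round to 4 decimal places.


Answer: Price = 1005.3698

Derivation:
Coupon per period c = face * coupon_rate / m = 38.000000
Periods per year m = 2; per-period yield y/m = 0.037500
Number of cashflows N = 14
Cashflows (t years, CF_t, discount factor 1/(1+y/m)^(m*t), PV):
  t = 0.5000: CF_t = 38.000000, DF = 0.963855, PV = 36.626506
  t = 1.0000: CF_t = 38.000000, DF = 0.929017, PV = 35.302656
  t = 1.5000: CF_t = 38.000000, DF = 0.895438, PV = 34.026657
  t = 2.0000: CF_t = 38.000000, DF = 0.863073, PV = 32.796778
  t = 2.5000: CF_t = 38.000000, DF = 0.831878, PV = 31.611352
  t = 3.0000: CF_t = 38.000000, DF = 0.801810, PV = 30.468773
  t = 3.5000: CF_t = 38.000000, DF = 0.772829, PV = 29.367492
  t = 4.0000: CF_t = 38.000000, DF = 0.744895, PV = 28.306016
  t = 4.5000: CF_t = 38.000000, DF = 0.717971, PV = 27.282907
  t = 5.0000: CF_t = 38.000000, DF = 0.692020, PV = 26.296778
  t = 5.5000: CF_t = 38.000000, DF = 0.667008, PV = 25.346292
  t = 6.0000: CF_t = 38.000000, DF = 0.642899, PV = 24.430161
  t = 6.5000: CF_t = 38.000000, DF = 0.619662, PV = 23.547143
  t = 7.0000: CF_t = 1038.000000, DF = 0.597264, PV = 619.960298
Price P = sum_t PV_t = 1005.369810


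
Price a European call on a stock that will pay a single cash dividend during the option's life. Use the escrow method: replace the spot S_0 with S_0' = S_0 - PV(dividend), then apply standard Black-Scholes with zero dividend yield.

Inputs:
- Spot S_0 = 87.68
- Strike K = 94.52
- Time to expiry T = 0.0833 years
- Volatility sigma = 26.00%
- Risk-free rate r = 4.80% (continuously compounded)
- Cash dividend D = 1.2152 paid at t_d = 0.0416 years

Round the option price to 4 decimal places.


Answer: Price = 0.4346

Derivation:
PV(D) = D * exp(-r * t_d) = 1.2152 * 0.99800519 = 1.21277591
S_0' = S_0 - PV(D) = 87.6800 - 1.21277591 = 86.46722409
d1 = (ln(S_0'/K) + (r + sigma^2/2)*T) / (sigma*sqrt(T)) = -1.09583569
d2 = d1 - sigma*sqrt(T) = -1.17087621
exp(-rT) = 0.99600958
N(d1) = 0.13657534; N(d2) = 0.12082427
C = S_0' * N(d1) - K * exp(-rT) * N(d2) = 86.46722409 * 0.13657534 - 94.5200 * 0.99600958 * 0.12082427 = 0.4346


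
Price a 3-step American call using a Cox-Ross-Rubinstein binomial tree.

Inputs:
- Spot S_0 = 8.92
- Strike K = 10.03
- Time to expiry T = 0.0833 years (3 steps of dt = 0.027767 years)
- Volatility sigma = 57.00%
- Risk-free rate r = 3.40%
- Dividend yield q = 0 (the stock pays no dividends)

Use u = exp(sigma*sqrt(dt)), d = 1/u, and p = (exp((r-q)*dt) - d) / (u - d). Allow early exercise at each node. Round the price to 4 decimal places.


dt = T/N = 0.027767
u = exp(sigma*sqrt(dt)) = 1.099638; d = 1/u = 0.909390
p = (exp((r-q)*dt) - d) / (u - d) = 0.481237
Discount per step: exp(-r*dt) = 0.999056
Stock lattice S(k, i) with i counting down-moves:
  k=0: S(0,0) = 8.9200
  k=1: S(1,0) = 9.8088; S(1,1) = 8.1118
  k=2: S(2,0) = 10.7861; S(2,1) = 8.9200; S(2,2) = 7.3768
  k=3: S(3,0) = 11.8608; S(3,1) = 9.8088; S(3,2) = 8.1118; S(3,3) = 6.7083
Terminal payoffs V(N, i) = max(S_T - K, 0):
  V(3,0) = 1.830801; V(3,1) = 0.000000; V(3,2) = 0.000000; V(3,3) = 0.000000
Backward induction: V(k, i) = exp(-r*dt) * [p * V(k+1, i) + (1-p) * V(k+1, i+1)]; then take max(V_cont, immediate exercise) for American.
  V(2,0) = exp(-r*dt) * [p*1.830801 + (1-p)*0.000000] = 0.880218; exercise = 0.756096; V(2,0) = max -> 0.880218
  V(2,1) = exp(-r*dt) * [p*0.000000 + (1-p)*0.000000] = 0.000000; exercise = 0.000000; V(2,1) = max -> 0.000000
  V(2,2) = exp(-r*dt) * [p*0.000000 + (1-p)*0.000000] = 0.000000; exercise = 0.000000; V(2,2) = max -> 0.000000
  V(1,0) = exp(-r*dt) * [p*0.880218 + (1-p)*0.000000] = 0.423194; exercise = 0.000000; V(1,0) = max -> 0.423194
  V(1,1) = exp(-r*dt) * [p*0.000000 + (1-p)*0.000000] = 0.000000; exercise = 0.000000; V(1,1) = max -> 0.000000
  V(0,0) = exp(-r*dt) * [p*0.423194 + (1-p)*0.000000] = 0.203465; exercise = 0.000000; V(0,0) = max -> 0.203465

Answer: Price = V(0,0) = 0.2035


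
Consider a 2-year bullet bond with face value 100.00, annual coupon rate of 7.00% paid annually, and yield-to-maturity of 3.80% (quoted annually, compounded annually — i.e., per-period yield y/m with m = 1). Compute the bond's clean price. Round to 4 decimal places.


Coupon per period c = face * coupon_rate / m = 7.000000
Periods per year m = 1; per-period yield y/m = 0.038000
Number of cashflows N = 2
Cashflows (t years, CF_t, discount factor 1/(1+y/m)^(m*t), PV):
  t = 1.0000: CF_t = 7.000000, DF = 0.963391, PV = 6.743738
  t = 2.0000: CF_t = 107.000000, DF = 0.928122, PV = 99.309106
Price P = sum_t PV_t = 106.052844

Answer: Price = 106.0528


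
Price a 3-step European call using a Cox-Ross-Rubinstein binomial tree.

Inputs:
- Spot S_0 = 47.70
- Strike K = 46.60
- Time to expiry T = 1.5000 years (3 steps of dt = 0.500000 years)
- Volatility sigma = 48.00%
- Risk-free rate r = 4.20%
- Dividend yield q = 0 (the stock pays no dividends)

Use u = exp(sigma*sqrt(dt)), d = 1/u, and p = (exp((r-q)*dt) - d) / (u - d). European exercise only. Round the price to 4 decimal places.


Answer: Price = V(0,0) = 13.4834

Derivation:
dt = T/N = 0.500000
u = exp(sigma*sqrt(dt)) = 1.404121; d = 1/u = 0.712189
p = (exp((r-q)*dt) - d) / (u - d) = 0.446623
Discount per step: exp(-r*dt) = 0.979219
Stock lattice S(k, i) with i counting down-moves:
  k=0: S(0,0) = 47.7000
  k=1: S(1,0) = 66.9766; S(1,1) = 33.9714
  k=2: S(2,0) = 94.0432; S(2,1) = 47.7000; S(2,2) = 24.1941
  k=3: S(3,0) = 132.0480; S(3,1) = 66.9766; S(3,2) = 33.9714; S(3,3) = 17.2308
Terminal payoffs V(N, i) = max(S_T - K, 0):
  V(3,0) = 85.447956; V(3,1) = 20.376556; V(3,2) = 0.000000; V(3,3) = 0.000000
Backward induction: V(k, i) = exp(-r*dt) * [p * V(k+1, i) + (1-p) * V(k+1, i+1)].
  V(2,0) = exp(-r*dt) * [p*85.447956 + (1-p)*20.376556] = 48.411564
  V(2,1) = exp(-r*dt) * [p*20.376556 + (1-p)*0.000000] = 8.911523
  V(2,2) = exp(-r*dt) * [p*0.000000 + (1-p)*0.000000] = 0.000000
  V(1,0) = exp(-r*dt) * [p*48.411564 + (1-p)*8.911523] = 26.001358
  V(1,1) = exp(-r*dt) * [p*8.911523 + (1-p)*0.000000] = 3.897383
  V(0,0) = exp(-r*dt) * [p*26.001358 + (1-p)*3.897383] = 13.483387


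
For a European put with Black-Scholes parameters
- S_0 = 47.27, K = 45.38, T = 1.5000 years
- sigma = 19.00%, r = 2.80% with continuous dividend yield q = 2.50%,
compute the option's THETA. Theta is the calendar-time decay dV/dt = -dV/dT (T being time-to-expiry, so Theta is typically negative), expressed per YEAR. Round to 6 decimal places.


Answer: Theta = -1.201372

Derivation:
d1 = 0.3110394970; d2 = 0.0783379714
phi(d1) = 0.3801036434; exp(-qT) = 0.9631944177; exp(-rT) = 0.9588697806
Theta = -S*exp(-qT)*phi(d1)*sigma/(2*sqrt(T)) + r*K*exp(-rT)*N(-d2) - q*S*exp(-qT)*N(-d1)
N(-d1) = 0.3778852978; N(-d2) = 0.4687796067; sqrt(T) = 1.2247448714
Term 1 = -47.2700 * 0.9631944177 * 0.3801036434 * 0.1900 / (2 * 1.2247448714) = -1.3423926557
Term 2 = 0.0280 * 45.3800 * 0.9588697806 * 0.4687796067 = 0.5711508994
Term 3 = -0.0250 * 47.2700 * 0.9631944177 * 0.3778852978 = -0.4301298308
Theta = -1.3423926557 + (0.5711508994) + (-0.4301298308) = -1.201372


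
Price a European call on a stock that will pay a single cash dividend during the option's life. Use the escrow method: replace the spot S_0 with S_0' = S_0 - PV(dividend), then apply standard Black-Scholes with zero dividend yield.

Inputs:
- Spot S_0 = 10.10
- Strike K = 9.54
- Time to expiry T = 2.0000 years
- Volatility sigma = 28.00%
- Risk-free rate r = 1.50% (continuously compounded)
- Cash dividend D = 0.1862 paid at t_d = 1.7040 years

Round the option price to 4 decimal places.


Answer: Price = 1.8575

Derivation:
PV(D) = D * exp(-r * t_d) = 0.1862 * 0.97476389 = 0.18150104
S_0' = S_0 - PV(D) = 10.1000 - 0.18150104 = 9.91849896
d1 = (ln(S_0'/K) + (r + sigma^2/2)*T) / (sigma*sqrt(T)) = 0.37200916
d2 = d1 - sigma*sqrt(T) = -0.02397064
exp(-rT) = 0.97044553
N(d1) = 0.64505698; N(d2) = 0.49043801
C = S_0' * N(d1) - K * exp(-rT) * N(d2) = 9.91849896 * 0.64505698 - 9.5400 * 0.97044553 * 0.49043801 = 1.8575


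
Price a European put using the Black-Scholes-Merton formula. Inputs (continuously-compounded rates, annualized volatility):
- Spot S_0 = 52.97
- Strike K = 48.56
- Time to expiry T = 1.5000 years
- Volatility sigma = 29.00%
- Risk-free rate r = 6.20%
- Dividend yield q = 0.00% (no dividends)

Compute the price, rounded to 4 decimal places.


d1 = (ln(S/K) + (r - q + 0.5*sigma^2) * T) / (sigma * sqrt(T)) = 0.68416943
d2 = d1 - sigma * sqrt(T) = 0.32899341
exp(-rT) = 0.91119350; exp(-qT) = 1.00000000
P = K * exp(-rT) * N(-d2) - S_0 * exp(-qT) * N(-d1)
N(-d1) = 0.24693409; N(-d2) = 0.37108033
P = 48.5600 * 0.91119350 * 0.37108033 - 52.9700 * 1.00000000 * 0.24693409 = 3.3393

Answer: Price = 3.3393


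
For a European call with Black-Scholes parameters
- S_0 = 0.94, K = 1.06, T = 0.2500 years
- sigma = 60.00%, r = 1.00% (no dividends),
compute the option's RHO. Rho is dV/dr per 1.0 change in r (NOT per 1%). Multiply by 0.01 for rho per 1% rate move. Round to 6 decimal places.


d1 = -0.2421477061; d2 = -0.5421477061
phi(d1) = 0.3874159763; exp(-qT) = 1.0000000000; exp(-rT) = 0.9975031224
N(d2) = 0.2938583783
Rho = K*T*exp(-rT)*N(d2) = 1.0600 * 0.2500 * 0.9975031224 * 0.2938583783 = 0.077678

Answer: Rho = 0.077678


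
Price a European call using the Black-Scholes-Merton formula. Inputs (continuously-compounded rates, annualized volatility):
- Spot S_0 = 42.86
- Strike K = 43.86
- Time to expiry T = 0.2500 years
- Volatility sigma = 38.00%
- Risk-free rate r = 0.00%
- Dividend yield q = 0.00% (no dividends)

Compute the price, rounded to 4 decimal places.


d1 = (ln(S/K) + (r - q + 0.5*sigma^2) * T) / (sigma * sqrt(T)) = -0.02638817
d2 = d1 - sigma * sqrt(T) = -0.21638817
exp(-rT) = 1.00000000; exp(-qT) = 1.00000000
C = S_0 * exp(-qT) * N(d1) - K * exp(-rT) * N(d2)
N(d1) = 0.48947386; N(d2) = 0.41434259
C = 42.8600 * 1.00000000 * 0.48947386 - 43.8600 * 1.00000000 * 0.41434259 = 2.8058

Answer: Price = 2.8058


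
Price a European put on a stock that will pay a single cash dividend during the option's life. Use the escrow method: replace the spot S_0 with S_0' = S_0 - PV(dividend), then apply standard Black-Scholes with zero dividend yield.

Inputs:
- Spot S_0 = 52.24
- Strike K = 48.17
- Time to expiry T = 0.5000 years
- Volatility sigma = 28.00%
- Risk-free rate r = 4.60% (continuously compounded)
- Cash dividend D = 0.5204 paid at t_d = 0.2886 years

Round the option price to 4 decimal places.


PV(D) = D * exp(-r * t_d) = 0.5204 * 0.98681213 = 0.51353703
S_0' = S_0 - PV(D) = 52.2400 - 0.51353703 = 51.72646297
d1 = (ln(S_0'/K) + (r + sigma^2/2)*T) / (sigma*sqrt(T)) = 0.57494391
d2 = d1 - sigma*sqrt(T) = 0.37695401
exp(-rT) = 0.97726248
N(-d1) = 0.28266462; N(-d2) = 0.35310389
P = K * exp(-rT) * N(-d2) - S_0' * N(-d1) = 48.1700 * 0.97726248 * 0.35310389 - 51.72646297 * 0.28266462 = 2.0010

Answer: Price = 2.0010


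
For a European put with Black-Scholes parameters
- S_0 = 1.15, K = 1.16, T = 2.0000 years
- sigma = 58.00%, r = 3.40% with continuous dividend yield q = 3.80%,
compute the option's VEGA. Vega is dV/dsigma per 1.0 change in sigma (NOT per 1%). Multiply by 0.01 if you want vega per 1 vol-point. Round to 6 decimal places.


Answer: Vega = 0.557340

Derivation:
d1 = 0.3898132622; d2 = -0.4304306040
phi(d1) = 0.3697546051; exp(-qT) = 0.9268162066; exp(-rT) = 0.9342604736
Vega = S * exp(-qT) * phi(d1) * sqrt(T) = 1.1500 * 0.9268162066 * 0.3697546051 * 1.4142135624 = 0.557340


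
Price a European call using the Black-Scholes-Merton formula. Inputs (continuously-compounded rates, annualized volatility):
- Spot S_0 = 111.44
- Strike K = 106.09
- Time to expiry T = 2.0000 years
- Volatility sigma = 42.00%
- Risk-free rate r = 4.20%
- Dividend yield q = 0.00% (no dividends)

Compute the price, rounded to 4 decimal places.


d1 = (ln(S/K) + (r - q + 0.5*sigma^2) * T) / (sigma * sqrt(T)) = 0.52123625
d2 = d1 - sigma * sqrt(T) = -0.07273344
exp(-rT) = 0.91943126; exp(-qT) = 1.00000000
C = S_0 * exp(-qT) * N(d1) - K * exp(-rT) * N(d2)
N(d1) = 0.69889890; N(d2) = 0.47100912
C = 111.4400 * 1.00000000 * 0.69889890 - 106.0900 * 0.91943126 * 0.47100912 = 31.9419

Answer: Price = 31.9419


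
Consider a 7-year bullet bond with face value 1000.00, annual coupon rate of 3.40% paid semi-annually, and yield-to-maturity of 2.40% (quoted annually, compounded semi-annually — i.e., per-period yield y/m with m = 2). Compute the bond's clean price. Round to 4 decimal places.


Coupon per period c = face * coupon_rate / m = 17.000000
Periods per year m = 2; per-period yield y/m = 0.012000
Number of cashflows N = 14
Cashflows (t years, CF_t, discount factor 1/(1+y/m)^(m*t), PV):
  t = 0.5000: CF_t = 17.000000, DF = 0.988142, PV = 16.798419
  t = 1.0000: CF_t = 17.000000, DF = 0.976425, PV = 16.599228
  t = 1.5000: CF_t = 17.000000, DF = 0.964847, PV = 16.402399
  t = 2.0000: CF_t = 17.000000, DF = 0.953406, PV = 16.207905
  t = 2.5000: CF_t = 17.000000, DF = 0.942101, PV = 16.015716
  t = 3.0000: CF_t = 17.000000, DF = 0.930930, PV = 15.825806
  t = 3.5000: CF_t = 17.000000, DF = 0.919891, PV = 15.638149
  t = 4.0000: CF_t = 17.000000, DF = 0.908983, PV = 15.452716
  t = 4.5000: CF_t = 17.000000, DF = 0.898205, PV = 15.269482
  t = 5.0000: CF_t = 17.000000, DF = 0.887554, PV = 15.088421
  t = 5.5000: CF_t = 17.000000, DF = 0.877030, PV = 14.909507
  t = 6.0000: CF_t = 17.000000, DF = 0.866630, PV = 14.732714
  t = 6.5000: CF_t = 17.000000, DF = 0.856354, PV = 14.558018
  t = 7.0000: CF_t = 1017.000000, DF = 0.846200, PV = 860.585012
Price P = sum_t PV_t = 1064.083492

Answer: Price = 1064.0835


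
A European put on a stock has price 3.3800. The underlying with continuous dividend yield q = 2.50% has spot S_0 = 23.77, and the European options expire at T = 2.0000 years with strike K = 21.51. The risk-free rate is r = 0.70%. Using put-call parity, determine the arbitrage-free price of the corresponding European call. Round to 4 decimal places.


Put-call parity: C - P = S_0 * exp(-qT) - K * exp(-rT).
S_0 * exp(-qT) = 23.7700 * 0.95122942 = 22.61072342
K * exp(-rT) = 21.5100 * 0.98609754 = 21.21095818
C = P + S*exp(-qT) - K*exp(-rT)
C = 3.3800 + 22.61072342 - 21.21095818 = 4.7798

Answer: Call price = 4.7798


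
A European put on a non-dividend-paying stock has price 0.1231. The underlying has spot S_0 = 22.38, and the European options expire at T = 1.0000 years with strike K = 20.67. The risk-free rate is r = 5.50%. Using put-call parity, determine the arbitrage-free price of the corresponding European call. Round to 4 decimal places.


Put-call parity: C - P = S_0 * exp(-qT) - K * exp(-rT).
S_0 * exp(-qT) = 22.3800 * 1.00000000 = 22.38000000
K * exp(-rT) = 20.6700 * 0.94648515 = 19.56384801
C = P + S*exp(-qT) - K*exp(-rT)
C = 0.1231 + 22.38000000 - 19.56384801 = 2.9393

Answer: Call price = 2.9393


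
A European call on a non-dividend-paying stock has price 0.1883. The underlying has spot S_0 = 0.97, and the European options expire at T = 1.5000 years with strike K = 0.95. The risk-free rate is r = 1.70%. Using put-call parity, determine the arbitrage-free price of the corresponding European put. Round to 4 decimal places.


Answer: Put price = 0.1444

Derivation:
Put-call parity: C - P = S_0 * exp(-qT) - K * exp(-rT).
S_0 * exp(-qT) = 0.9700 * 1.00000000 = 0.97000000
K * exp(-rT) = 0.9500 * 0.97482238 = 0.92608126
P = C - S*exp(-qT) + K*exp(-rT)
P = 0.1883 - 0.97000000 + 0.92608126 = 0.1444


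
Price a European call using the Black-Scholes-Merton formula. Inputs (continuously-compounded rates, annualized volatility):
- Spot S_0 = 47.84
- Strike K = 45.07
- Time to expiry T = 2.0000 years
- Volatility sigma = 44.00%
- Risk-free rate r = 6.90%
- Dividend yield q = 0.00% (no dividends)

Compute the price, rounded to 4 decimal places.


d1 = (ln(S/K) + (r - q + 0.5*sigma^2) * T) / (sigma * sqrt(T)) = 0.62875497
d2 = d1 - sigma * sqrt(T) = 0.00650100
exp(-rT) = 0.87109869; exp(-qT) = 1.00000000
C = S_0 * exp(-qT) * N(d1) - K * exp(-rT) * N(d2)
N(d1) = 0.73524526; N(d2) = 0.50259351
C = 47.8400 * 1.00000000 * 0.73524526 - 45.0700 * 0.87109869 * 0.50259351 = 15.4421

Answer: Price = 15.4421


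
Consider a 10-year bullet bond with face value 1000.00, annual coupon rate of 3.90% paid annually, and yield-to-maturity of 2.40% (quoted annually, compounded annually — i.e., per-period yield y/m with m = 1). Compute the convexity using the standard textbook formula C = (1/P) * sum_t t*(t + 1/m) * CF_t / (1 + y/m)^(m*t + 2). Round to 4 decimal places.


Coupon per period c = face * coupon_rate / m = 39.000000
Periods per year m = 1; per-period yield y/m = 0.024000
Number of cashflows N = 10
Cashflows (t years, CF_t, discount factor 1/(1+y/m)^(m*t), PV):
  t = 1.0000: CF_t = 39.000000, DF = 0.976562, PV = 38.085938
  t = 2.0000: CF_t = 39.000000, DF = 0.953674, PV = 37.193298
  t = 3.0000: CF_t = 39.000000, DF = 0.931323, PV = 36.321580
  t = 4.0000: CF_t = 39.000000, DF = 0.909495, PV = 35.470293
  t = 5.0000: CF_t = 39.000000, DF = 0.888178, PV = 34.638958
  t = 6.0000: CF_t = 39.000000, DF = 0.867362, PV = 33.827108
  t = 7.0000: CF_t = 39.000000, DF = 0.847033, PV = 33.034285
  t = 8.0000: CF_t = 39.000000, DF = 0.827181, PV = 32.260044
  t = 9.0000: CF_t = 39.000000, DF = 0.807794, PV = 31.503949
  t = 10.0000: CF_t = 1039.000000, DF = 0.788861, PV = 819.626481
Price P = sum_t PV_t = 1131.961934
Convexity numerator sum_t t*(t + 1/m) * CF_t / (1+y/m)^(m*t + 2):
  t = 1.0000: term = 72.643161
  t = 2.0000: term = 212.821760
  t = 3.0000: term = 415.667500
  t = 4.0000: term = 676.542156
  t = 5.0000: term = 991.028548
  t = 6.0000: term = 1354.921843
  t = 7.0000: term = 1764.221150
  t = 8.0000: term = 2215.121422
  t = 9.0000: term = 2704.005642
  t = 10.0000: term = 85982.239588
Convexity = (1/P) * sum = 96389.212770 / 1131.961934 = 85.152345

Answer: Convexity = 85.1523
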